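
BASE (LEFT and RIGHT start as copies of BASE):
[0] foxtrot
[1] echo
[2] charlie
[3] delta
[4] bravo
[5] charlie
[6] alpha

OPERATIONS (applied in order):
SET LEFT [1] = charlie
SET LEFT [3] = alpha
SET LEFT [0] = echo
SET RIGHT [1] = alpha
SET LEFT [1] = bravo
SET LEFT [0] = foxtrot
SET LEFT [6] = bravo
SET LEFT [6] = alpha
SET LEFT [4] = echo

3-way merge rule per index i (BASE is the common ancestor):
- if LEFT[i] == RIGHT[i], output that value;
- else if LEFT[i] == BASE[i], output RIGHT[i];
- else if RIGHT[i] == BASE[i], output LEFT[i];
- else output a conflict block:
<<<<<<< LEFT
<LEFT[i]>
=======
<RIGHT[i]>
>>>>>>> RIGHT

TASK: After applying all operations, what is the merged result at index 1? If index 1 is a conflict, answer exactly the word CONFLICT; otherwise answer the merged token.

Answer: CONFLICT

Derivation:
Final LEFT:  [foxtrot, bravo, charlie, alpha, echo, charlie, alpha]
Final RIGHT: [foxtrot, alpha, charlie, delta, bravo, charlie, alpha]
i=0: L=foxtrot R=foxtrot -> agree -> foxtrot
i=1: BASE=echo L=bravo R=alpha all differ -> CONFLICT
i=2: L=charlie R=charlie -> agree -> charlie
i=3: L=alpha, R=delta=BASE -> take LEFT -> alpha
i=4: L=echo, R=bravo=BASE -> take LEFT -> echo
i=5: L=charlie R=charlie -> agree -> charlie
i=6: L=alpha R=alpha -> agree -> alpha
Index 1 -> CONFLICT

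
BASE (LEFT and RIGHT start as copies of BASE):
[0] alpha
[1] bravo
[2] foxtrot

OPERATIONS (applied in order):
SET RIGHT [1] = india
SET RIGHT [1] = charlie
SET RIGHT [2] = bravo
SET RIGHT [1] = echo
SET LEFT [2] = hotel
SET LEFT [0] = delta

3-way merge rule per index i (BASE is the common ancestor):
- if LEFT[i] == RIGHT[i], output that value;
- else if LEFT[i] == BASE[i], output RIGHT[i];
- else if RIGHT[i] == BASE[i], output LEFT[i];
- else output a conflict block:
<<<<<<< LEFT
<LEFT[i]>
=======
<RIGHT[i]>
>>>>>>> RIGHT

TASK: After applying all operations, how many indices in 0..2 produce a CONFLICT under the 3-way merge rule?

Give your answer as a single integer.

Final LEFT:  [delta, bravo, hotel]
Final RIGHT: [alpha, echo, bravo]
i=0: L=delta, R=alpha=BASE -> take LEFT -> delta
i=1: L=bravo=BASE, R=echo -> take RIGHT -> echo
i=2: BASE=foxtrot L=hotel R=bravo all differ -> CONFLICT
Conflict count: 1

Answer: 1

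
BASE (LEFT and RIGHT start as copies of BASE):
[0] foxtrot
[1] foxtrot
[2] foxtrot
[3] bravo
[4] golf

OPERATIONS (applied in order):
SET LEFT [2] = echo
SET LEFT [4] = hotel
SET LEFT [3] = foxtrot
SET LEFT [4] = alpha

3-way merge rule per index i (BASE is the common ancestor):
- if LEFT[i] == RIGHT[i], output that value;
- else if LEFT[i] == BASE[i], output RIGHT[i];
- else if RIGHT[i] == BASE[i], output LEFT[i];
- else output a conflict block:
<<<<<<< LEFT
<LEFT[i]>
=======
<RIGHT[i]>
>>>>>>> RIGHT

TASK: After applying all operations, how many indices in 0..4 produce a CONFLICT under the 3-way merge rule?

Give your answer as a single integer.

Answer: 0

Derivation:
Final LEFT:  [foxtrot, foxtrot, echo, foxtrot, alpha]
Final RIGHT: [foxtrot, foxtrot, foxtrot, bravo, golf]
i=0: L=foxtrot R=foxtrot -> agree -> foxtrot
i=1: L=foxtrot R=foxtrot -> agree -> foxtrot
i=2: L=echo, R=foxtrot=BASE -> take LEFT -> echo
i=3: L=foxtrot, R=bravo=BASE -> take LEFT -> foxtrot
i=4: L=alpha, R=golf=BASE -> take LEFT -> alpha
Conflict count: 0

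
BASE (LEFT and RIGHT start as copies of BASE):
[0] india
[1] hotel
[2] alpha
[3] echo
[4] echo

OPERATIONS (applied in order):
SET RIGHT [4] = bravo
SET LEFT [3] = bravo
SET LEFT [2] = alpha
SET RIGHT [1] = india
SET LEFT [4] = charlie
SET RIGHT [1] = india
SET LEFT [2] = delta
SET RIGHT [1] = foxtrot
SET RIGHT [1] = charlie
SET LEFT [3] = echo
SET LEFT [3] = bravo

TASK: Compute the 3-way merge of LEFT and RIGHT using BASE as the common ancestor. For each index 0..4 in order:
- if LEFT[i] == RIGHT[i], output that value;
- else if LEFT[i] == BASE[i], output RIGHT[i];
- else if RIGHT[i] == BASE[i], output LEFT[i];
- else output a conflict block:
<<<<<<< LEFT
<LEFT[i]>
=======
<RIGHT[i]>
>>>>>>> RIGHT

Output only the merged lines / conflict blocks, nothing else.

Final LEFT:  [india, hotel, delta, bravo, charlie]
Final RIGHT: [india, charlie, alpha, echo, bravo]
i=0: L=india R=india -> agree -> india
i=1: L=hotel=BASE, R=charlie -> take RIGHT -> charlie
i=2: L=delta, R=alpha=BASE -> take LEFT -> delta
i=3: L=bravo, R=echo=BASE -> take LEFT -> bravo
i=4: BASE=echo L=charlie R=bravo all differ -> CONFLICT

Answer: india
charlie
delta
bravo
<<<<<<< LEFT
charlie
=======
bravo
>>>>>>> RIGHT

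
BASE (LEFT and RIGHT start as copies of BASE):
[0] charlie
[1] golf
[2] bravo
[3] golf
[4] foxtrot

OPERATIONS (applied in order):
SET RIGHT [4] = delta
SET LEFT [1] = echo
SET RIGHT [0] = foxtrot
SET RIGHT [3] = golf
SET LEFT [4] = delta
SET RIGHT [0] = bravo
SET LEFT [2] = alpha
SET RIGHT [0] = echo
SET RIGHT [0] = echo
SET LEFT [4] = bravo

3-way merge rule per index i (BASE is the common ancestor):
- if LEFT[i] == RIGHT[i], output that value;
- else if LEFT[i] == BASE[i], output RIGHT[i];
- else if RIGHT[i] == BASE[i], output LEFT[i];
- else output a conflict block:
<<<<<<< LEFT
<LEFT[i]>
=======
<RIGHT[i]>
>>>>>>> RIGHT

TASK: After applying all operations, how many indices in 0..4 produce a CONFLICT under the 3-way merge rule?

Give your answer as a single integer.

Answer: 1

Derivation:
Final LEFT:  [charlie, echo, alpha, golf, bravo]
Final RIGHT: [echo, golf, bravo, golf, delta]
i=0: L=charlie=BASE, R=echo -> take RIGHT -> echo
i=1: L=echo, R=golf=BASE -> take LEFT -> echo
i=2: L=alpha, R=bravo=BASE -> take LEFT -> alpha
i=3: L=golf R=golf -> agree -> golf
i=4: BASE=foxtrot L=bravo R=delta all differ -> CONFLICT
Conflict count: 1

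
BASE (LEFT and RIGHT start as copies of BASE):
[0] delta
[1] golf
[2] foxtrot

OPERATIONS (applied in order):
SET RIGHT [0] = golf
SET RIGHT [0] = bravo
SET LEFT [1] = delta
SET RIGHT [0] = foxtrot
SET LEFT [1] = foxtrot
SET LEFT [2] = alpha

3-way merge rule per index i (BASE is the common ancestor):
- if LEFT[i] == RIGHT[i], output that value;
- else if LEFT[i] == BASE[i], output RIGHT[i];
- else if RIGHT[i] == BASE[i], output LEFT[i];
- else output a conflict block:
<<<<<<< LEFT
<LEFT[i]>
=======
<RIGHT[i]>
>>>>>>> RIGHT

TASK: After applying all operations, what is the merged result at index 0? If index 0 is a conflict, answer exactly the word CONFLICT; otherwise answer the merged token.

Answer: foxtrot

Derivation:
Final LEFT:  [delta, foxtrot, alpha]
Final RIGHT: [foxtrot, golf, foxtrot]
i=0: L=delta=BASE, R=foxtrot -> take RIGHT -> foxtrot
i=1: L=foxtrot, R=golf=BASE -> take LEFT -> foxtrot
i=2: L=alpha, R=foxtrot=BASE -> take LEFT -> alpha
Index 0 -> foxtrot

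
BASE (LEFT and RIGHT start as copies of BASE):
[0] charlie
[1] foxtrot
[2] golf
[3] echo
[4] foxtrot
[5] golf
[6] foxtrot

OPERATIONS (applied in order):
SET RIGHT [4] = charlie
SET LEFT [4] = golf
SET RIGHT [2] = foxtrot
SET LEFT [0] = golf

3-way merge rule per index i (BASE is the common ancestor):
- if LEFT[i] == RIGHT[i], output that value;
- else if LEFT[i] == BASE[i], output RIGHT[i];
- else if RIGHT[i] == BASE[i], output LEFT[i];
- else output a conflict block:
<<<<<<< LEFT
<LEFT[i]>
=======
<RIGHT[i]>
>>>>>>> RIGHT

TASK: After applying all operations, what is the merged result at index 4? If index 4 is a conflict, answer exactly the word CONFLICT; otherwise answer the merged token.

Answer: CONFLICT

Derivation:
Final LEFT:  [golf, foxtrot, golf, echo, golf, golf, foxtrot]
Final RIGHT: [charlie, foxtrot, foxtrot, echo, charlie, golf, foxtrot]
i=0: L=golf, R=charlie=BASE -> take LEFT -> golf
i=1: L=foxtrot R=foxtrot -> agree -> foxtrot
i=2: L=golf=BASE, R=foxtrot -> take RIGHT -> foxtrot
i=3: L=echo R=echo -> agree -> echo
i=4: BASE=foxtrot L=golf R=charlie all differ -> CONFLICT
i=5: L=golf R=golf -> agree -> golf
i=6: L=foxtrot R=foxtrot -> agree -> foxtrot
Index 4 -> CONFLICT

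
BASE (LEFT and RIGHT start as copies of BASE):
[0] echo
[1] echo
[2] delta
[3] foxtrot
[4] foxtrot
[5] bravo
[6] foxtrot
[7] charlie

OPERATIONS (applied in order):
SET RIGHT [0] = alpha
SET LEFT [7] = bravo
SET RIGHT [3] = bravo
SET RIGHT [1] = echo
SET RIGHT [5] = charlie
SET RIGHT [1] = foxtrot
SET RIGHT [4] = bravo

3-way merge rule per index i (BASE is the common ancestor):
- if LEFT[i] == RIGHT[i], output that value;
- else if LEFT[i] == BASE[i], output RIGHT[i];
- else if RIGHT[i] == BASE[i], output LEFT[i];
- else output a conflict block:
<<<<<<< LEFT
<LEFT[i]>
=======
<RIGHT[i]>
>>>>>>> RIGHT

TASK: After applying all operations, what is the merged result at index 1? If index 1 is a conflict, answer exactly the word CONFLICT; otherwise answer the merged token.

Final LEFT:  [echo, echo, delta, foxtrot, foxtrot, bravo, foxtrot, bravo]
Final RIGHT: [alpha, foxtrot, delta, bravo, bravo, charlie, foxtrot, charlie]
i=0: L=echo=BASE, R=alpha -> take RIGHT -> alpha
i=1: L=echo=BASE, R=foxtrot -> take RIGHT -> foxtrot
i=2: L=delta R=delta -> agree -> delta
i=3: L=foxtrot=BASE, R=bravo -> take RIGHT -> bravo
i=4: L=foxtrot=BASE, R=bravo -> take RIGHT -> bravo
i=5: L=bravo=BASE, R=charlie -> take RIGHT -> charlie
i=6: L=foxtrot R=foxtrot -> agree -> foxtrot
i=7: L=bravo, R=charlie=BASE -> take LEFT -> bravo
Index 1 -> foxtrot

Answer: foxtrot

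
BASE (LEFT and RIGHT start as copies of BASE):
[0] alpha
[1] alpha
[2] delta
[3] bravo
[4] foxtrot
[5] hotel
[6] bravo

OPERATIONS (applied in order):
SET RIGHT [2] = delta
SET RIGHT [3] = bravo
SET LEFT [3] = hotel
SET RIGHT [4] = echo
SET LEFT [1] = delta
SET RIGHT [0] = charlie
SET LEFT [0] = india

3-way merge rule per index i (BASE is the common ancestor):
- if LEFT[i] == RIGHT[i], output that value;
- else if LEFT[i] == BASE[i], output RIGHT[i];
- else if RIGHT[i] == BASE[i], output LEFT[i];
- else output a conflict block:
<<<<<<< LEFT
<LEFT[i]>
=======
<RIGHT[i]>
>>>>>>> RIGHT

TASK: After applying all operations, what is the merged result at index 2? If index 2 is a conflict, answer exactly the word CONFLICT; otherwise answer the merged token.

Final LEFT:  [india, delta, delta, hotel, foxtrot, hotel, bravo]
Final RIGHT: [charlie, alpha, delta, bravo, echo, hotel, bravo]
i=0: BASE=alpha L=india R=charlie all differ -> CONFLICT
i=1: L=delta, R=alpha=BASE -> take LEFT -> delta
i=2: L=delta R=delta -> agree -> delta
i=3: L=hotel, R=bravo=BASE -> take LEFT -> hotel
i=4: L=foxtrot=BASE, R=echo -> take RIGHT -> echo
i=5: L=hotel R=hotel -> agree -> hotel
i=6: L=bravo R=bravo -> agree -> bravo
Index 2 -> delta

Answer: delta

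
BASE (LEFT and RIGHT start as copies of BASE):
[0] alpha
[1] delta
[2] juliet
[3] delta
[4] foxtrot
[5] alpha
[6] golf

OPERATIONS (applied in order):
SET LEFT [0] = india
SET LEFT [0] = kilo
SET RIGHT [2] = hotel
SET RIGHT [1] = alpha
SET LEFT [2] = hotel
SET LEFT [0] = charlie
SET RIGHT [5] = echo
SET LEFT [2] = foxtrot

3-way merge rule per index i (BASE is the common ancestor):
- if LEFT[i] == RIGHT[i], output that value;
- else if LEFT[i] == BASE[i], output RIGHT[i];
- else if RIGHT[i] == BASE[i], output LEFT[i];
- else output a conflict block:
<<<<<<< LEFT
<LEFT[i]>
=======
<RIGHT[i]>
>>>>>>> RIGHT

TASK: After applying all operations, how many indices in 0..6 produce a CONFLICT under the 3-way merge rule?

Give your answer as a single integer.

Answer: 1

Derivation:
Final LEFT:  [charlie, delta, foxtrot, delta, foxtrot, alpha, golf]
Final RIGHT: [alpha, alpha, hotel, delta, foxtrot, echo, golf]
i=0: L=charlie, R=alpha=BASE -> take LEFT -> charlie
i=1: L=delta=BASE, R=alpha -> take RIGHT -> alpha
i=2: BASE=juliet L=foxtrot R=hotel all differ -> CONFLICT
i=3: L=delta R=delta -> agree -> delta
i=4: L=foxtrot R=foxtrot -> agree -> foxtrot
i=5: L=alpha=BASE, R=echo -> take RIGHT -> echo
i=6: L=golf R=golf -> agree -> golf
Conflict count: 1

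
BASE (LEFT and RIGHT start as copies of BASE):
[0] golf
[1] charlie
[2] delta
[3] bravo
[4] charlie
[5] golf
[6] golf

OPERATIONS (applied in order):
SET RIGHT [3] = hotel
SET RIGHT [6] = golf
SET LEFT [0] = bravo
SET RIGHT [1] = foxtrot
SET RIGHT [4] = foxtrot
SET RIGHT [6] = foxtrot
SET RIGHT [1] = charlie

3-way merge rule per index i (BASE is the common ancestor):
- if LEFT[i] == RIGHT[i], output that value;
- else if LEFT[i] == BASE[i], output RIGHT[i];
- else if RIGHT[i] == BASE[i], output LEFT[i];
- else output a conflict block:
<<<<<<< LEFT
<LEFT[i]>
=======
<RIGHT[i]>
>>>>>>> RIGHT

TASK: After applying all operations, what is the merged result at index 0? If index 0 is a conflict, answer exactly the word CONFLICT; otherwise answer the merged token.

Final LEFT:  [bravo, charlie, delta, bravo, charlie, golf, golf]
Final RIGHT: [golf, charlie, delta, hotel, foxtrot, golf, foxtrot]
i=0: L=bravo, R=golf=BASE -> take LEFT -> bravo
i=1: L=charlie R=charlie -> agree -> charlie
i=2: L=delta R=delta -> agree -> delta
i=3: L=bravo=BASE, R=hotel -> take RIGHT -> hotel
i=4: L=charlie=BASE, R=foxtrot -> take RIGHT -> foxtrot
i=5: L=golf R=golf -> agree -> golf
i=6: L=golf=BASE, R=foxtrot -> take RIGHT -> foxtrot
Index 0 -> bravo

Answer: bravo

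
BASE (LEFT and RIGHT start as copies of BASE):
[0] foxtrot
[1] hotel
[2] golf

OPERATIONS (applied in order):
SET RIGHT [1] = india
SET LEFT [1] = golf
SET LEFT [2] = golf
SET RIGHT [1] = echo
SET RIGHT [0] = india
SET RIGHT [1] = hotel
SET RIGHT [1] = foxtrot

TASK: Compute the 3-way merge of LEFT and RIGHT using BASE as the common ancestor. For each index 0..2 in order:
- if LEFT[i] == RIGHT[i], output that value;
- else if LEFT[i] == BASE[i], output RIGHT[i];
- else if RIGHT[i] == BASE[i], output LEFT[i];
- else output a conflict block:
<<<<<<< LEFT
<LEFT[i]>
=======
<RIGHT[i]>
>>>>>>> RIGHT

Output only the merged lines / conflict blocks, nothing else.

Final LEFT:  [foxtrot, golf, golf]
Final RIGHT: [india, foxtrot, golf]
i=0: L=foxtrot=BASE, R=india -> take RIGHT -> india
i=1: BASE=hotel L=golf R=foxtrot all differ -> CONFLICT
i=2: L=golf R=golf -> agree -> golf

Answer: india
<<<<<<< LEFT
golf
=======
foxtrot
>>>>>>> RIGHT
golf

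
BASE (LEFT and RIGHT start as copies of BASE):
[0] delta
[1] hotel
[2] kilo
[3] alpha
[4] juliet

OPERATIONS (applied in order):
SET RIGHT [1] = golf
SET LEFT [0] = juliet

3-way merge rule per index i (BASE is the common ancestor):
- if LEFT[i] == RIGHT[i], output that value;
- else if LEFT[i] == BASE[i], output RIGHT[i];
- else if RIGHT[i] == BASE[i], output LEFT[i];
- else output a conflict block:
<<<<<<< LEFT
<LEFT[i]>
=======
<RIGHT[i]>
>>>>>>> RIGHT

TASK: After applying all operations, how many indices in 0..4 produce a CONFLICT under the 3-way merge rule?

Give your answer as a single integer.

Final LEFT:  [juliet, hotel, kilo, alpha, juliet]
Final RIGHT: [delta, golf, kilo, alpha, juliet]
i=0: L=juliet, R=delta=BASE -> take LEFT -> juliet
i=1: L=hotel=BASE, R=golf -> take RIGHT -> golf
i=2: L=kilo R=kilo -> agree -> kilo
i=3: L=alpha R=alpha -> agree -> alpha
i=4: L=juliet R=juliet -> agree -> juliet
Conflict count: 0

Answer: 0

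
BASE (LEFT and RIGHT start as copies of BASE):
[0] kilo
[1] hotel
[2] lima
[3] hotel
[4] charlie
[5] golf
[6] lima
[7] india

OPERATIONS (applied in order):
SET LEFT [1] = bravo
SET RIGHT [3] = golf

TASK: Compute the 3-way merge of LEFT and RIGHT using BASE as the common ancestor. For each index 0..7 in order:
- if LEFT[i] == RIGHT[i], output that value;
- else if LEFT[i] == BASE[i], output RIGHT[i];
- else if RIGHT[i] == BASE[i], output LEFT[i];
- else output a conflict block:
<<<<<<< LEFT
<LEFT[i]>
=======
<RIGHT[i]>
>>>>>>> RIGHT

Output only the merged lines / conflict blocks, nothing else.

Answer: kilo
bravo
lima
golf
charlie
golf
lima
india

Derivation:
Final LEFT:  [kilo, bravo, lima, hotel, charlie, golf, lima, india]
Final RIGHT: [kilo, hotel, lima, golf, charlie, golf, lima, india]
i=0: L=kilo R=kilo -> agree -> kilo
i=1: L=bravo, R=hotel=BASE -> take LEFT -> bravo
i=2: L=lima R=lima -> agree -> lima
i=3: L=hotel=BASE, R=golf -> take RIGHT -> golf
i=4: L=charlie R=charlie -> agree -> charlie
i=5: L=golf R=golf -> agree -> golf
i=6: L=lima R=lima -> agree -> lima
i=7: L=india R=india -> agree -> india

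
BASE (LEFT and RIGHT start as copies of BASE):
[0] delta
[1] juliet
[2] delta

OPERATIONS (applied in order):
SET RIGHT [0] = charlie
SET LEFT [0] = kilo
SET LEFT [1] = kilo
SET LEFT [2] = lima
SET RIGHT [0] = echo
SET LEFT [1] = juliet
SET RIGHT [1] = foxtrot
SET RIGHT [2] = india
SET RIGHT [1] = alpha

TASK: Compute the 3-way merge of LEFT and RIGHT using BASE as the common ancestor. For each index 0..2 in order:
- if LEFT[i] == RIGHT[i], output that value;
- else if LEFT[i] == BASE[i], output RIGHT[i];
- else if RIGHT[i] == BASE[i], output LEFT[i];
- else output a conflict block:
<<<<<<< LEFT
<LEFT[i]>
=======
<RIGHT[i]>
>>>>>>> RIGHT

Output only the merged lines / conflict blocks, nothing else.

Answer: <<<<<<< LEFT
kilo
=======
echo
>>>>>>> RIGHT
alpha
<<<<<<< LEFT
lima
=======
india
>>>>>>> RIGHT

Derivation:
Final LEFT:  [kilo, juliet, lima]
Final RIGHT: [echo, alpha, india]
i=0: BASE=delta L=kilo R=echo all differ -> CONFLICT
i=1: L=juliet=BASE, R=alpha -> take RIGHT -> alpha
i=2: BASE=delta L=lima R=india all differ -> CONFLICT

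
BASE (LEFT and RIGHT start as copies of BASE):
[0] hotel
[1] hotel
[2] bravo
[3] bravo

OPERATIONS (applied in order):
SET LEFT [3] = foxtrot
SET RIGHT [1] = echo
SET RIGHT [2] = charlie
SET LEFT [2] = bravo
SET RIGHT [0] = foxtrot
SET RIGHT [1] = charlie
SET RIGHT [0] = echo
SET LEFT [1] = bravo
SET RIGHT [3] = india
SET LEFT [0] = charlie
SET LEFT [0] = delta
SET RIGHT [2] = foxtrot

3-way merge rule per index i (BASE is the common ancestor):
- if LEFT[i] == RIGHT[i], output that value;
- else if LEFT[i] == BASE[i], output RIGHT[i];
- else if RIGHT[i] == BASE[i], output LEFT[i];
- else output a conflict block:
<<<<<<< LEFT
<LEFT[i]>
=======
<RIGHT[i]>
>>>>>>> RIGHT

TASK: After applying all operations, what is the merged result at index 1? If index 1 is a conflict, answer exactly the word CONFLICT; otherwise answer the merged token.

Final LEFT:  [delta, bravo, bravo, foxtrot]
Final RIGHT: [echo, charlie, foxtrot, india]
i=0: BASE=hotel L=delta R=echo all differ -> CONFLICT
i=1: BASE=hotel L=bravo R=charlie all differ -> CONFLICT
i=2: L=bravo=BASE, R=foxtrot -> take RIGHT -> foxtrot
i=3: BASE=bravo L=foxtrot R=india all differ -> CONFLICT
Index 1 -> CONFLICT

Answer: CONFLICT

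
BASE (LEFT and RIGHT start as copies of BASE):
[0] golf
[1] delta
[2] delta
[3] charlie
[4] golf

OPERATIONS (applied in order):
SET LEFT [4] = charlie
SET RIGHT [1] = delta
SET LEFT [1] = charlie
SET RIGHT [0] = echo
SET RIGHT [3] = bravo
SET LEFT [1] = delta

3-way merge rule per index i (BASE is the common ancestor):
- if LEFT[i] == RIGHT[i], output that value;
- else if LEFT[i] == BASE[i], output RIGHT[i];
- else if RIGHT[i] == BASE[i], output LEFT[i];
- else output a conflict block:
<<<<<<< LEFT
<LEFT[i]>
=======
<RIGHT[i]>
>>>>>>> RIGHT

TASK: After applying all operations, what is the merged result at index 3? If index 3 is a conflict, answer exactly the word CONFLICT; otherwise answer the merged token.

Answer: bravo

Derivation:
Final LEFT:  [golf, delta, delta, charlie, charlie]
Final RIGHT: [echo, delta, delta, bravo, golf]
i=0: L=golf=BASE, R=echo -> take RIGHT -> echo
i=1: L=delta R=delta -> agree -> delta
i=2: L=delta R=delta -> agree -> delta
i=3: L=charlie=BASE, R=bravo -> take RIGHT -> bravo
i=4: L=charlie, R=golf=BASE -> take LEFT -> charlie
Index 3 -> bravo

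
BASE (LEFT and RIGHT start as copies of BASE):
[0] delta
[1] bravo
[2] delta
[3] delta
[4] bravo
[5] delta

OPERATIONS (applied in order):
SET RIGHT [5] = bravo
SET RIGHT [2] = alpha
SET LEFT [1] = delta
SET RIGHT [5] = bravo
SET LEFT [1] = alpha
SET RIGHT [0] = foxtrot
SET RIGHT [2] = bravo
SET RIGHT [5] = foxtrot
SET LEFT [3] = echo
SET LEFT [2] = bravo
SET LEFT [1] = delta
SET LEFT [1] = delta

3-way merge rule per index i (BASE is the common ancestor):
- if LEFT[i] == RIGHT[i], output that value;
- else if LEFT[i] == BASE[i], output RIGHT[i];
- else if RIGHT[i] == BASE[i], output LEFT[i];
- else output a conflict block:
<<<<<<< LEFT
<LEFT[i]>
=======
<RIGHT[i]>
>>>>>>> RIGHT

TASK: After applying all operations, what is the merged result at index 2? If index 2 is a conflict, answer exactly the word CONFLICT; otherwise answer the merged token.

Answer: bravo

Derivation:
Final LEFT:  [delta, delta, bravo, echo, bravo, delta]
Final RIGHT: [foxtrot, bravo, bravo, delta, bravo, foxtrot]
i=0: L=delta=BASE, R=foxtrot -> take RIGHT -> foxtrot
i=1: L=delta, R=bravo=BASE -> take LEFT -> delta
i=2: L=bravo R=bravo -> agree -> bravo
i=3: L=echo, R=delta=BASE -> take LEFT -> echo
i=4: L=bravo R=bravo -> agree -> bravo
i=5: L=delta=BASE, R=foxtrot -> take RIGHT -> foxtrot
Index 2 -> bravo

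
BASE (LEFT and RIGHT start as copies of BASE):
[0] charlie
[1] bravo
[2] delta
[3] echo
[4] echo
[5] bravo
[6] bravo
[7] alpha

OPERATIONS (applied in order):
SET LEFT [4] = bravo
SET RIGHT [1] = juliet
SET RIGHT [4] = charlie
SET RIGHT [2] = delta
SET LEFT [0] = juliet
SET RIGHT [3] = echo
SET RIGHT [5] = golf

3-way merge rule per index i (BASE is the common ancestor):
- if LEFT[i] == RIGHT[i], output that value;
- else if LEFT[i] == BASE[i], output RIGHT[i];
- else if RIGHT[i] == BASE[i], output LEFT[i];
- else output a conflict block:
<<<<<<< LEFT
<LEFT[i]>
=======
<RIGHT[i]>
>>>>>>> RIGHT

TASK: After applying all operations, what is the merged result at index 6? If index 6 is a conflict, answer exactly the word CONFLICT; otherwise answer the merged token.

Answer: bravo

Derivation:
Final LEFT:  [juliet, bravo, delta, echo, bravo, bravo, bravo, alpha]
Final RIGHT: [charlie, juliet, delta, echo, charlie, golf, bravo, alpha]
i=0: L=juliet, R=charlie=BASE -> take LEFT -> juliet
i=1: L=bravo=BASE, R=juliet -> take RIGHT -> juliet
i=2: L=delta R=delta -> agree -> delta
i=3: L=echo R=echo -> agree -> echo
i=4: BASE=echo L=bravo R=charlie all differ -> CONFLICT
i=5: L=bravo=BASE, R=golf -> take RIGHT -> golf
i=6: L=bravo R=bravo -> agree -> bravo
i=7: L=alpha R=alpha -> agree -> alpha
Index 6 -> bravo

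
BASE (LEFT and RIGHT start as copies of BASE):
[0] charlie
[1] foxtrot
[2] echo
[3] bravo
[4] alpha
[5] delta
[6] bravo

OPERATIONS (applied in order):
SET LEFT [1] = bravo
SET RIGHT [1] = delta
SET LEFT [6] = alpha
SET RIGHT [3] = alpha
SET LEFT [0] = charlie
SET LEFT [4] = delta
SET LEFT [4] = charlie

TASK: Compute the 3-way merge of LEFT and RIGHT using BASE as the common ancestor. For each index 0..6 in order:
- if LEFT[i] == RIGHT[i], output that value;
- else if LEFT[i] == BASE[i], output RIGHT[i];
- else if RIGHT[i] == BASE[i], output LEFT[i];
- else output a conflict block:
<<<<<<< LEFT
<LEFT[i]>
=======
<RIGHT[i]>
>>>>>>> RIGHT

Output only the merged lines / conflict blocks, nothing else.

Answer: charlie
<<<<<<< LEFT
bravo
=======
delta
>>>>>>> RIGHT
echo
alpha
charlie
delta
alpha

Derivation:
Final LEFT:  [charlie, bravo, echo, bravo, charlie, delta, alpha]
Final RIGHT: [charlie, delta, echo, alpha, alpha, delta, bravo]
i=0: L=charlie R=charlie -> agree -> charlie
i=1: BASE=foxtrot L=bravo R=delta all differ -> CONFLICT
i=2: L=echo R=echo -> agree -> echo
i=3: L=bravo=BASE, R=alpha -> take RIGHT -> alpha
i=4: L=charlie, R=alpha=BASE -> take LEFT -> charlie
i=5: L=delta R=delta -> agree -> delta
i=6: L=alpha, R=bravo=BASE -> take LEFT -> alpha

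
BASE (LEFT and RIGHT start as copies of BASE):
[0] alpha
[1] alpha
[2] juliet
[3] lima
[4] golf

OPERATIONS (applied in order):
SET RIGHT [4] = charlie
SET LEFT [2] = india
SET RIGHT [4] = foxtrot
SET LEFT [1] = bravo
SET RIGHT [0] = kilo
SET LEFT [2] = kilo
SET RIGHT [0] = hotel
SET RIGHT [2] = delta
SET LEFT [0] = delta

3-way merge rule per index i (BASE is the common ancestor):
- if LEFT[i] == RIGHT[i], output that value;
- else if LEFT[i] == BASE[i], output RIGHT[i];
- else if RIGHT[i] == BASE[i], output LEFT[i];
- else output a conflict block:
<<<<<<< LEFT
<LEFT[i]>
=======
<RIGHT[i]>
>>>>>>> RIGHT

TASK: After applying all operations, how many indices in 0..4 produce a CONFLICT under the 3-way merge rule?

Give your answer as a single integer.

Answer: 2

Derivation:
Final LEFT:  [delta, bravo, kilo, lima, golf]
Final RIGHT: [hotel, alpha, delta, lima, foxtrot]
i=0: BASE=alpha L=delta R=hotel all differ -> CONFLICT
i=1: L=bravo, R=alpha=BASE -> take LEFT -> bravo
i=2: BASE=juliet L=kilo R=delta all differ -> CONFLICT
i=3: L=lima R=lima -> agree -> lima
i=4: L=golf=BASE, R=foxtrot -> take RIGHT -> foxtrot
Conflict count: 2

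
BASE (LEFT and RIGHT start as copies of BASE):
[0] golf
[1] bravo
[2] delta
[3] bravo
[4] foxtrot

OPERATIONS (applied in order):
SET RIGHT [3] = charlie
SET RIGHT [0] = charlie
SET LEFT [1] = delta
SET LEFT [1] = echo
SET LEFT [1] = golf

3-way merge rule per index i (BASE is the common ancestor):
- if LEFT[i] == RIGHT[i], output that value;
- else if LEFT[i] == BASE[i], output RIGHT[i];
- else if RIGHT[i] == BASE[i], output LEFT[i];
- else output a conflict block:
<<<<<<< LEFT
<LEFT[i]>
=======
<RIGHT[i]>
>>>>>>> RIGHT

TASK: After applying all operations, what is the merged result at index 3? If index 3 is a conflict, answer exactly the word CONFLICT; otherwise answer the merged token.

Final LEFT:  [golf, golf, delta, bravo, foxtrot]
Final RIGHT: [charlie, bravo, delta, charlie, foxtrot]
i=0: L=golf=BASE, R=charlie -> take RIGHT -> charlie
i=1: L=golf, R=bravo=BASE -> take LEFT -> golf
i=2: L=delta R=delta -> agree -> delta
i=3: L=bravo=BASE, R=charlie -> take RIGHT -> charlie
i=4: L=foxtrot R=foxtrot -> agree -> foxtrot
Index 3 -> charlie

Answer: charlie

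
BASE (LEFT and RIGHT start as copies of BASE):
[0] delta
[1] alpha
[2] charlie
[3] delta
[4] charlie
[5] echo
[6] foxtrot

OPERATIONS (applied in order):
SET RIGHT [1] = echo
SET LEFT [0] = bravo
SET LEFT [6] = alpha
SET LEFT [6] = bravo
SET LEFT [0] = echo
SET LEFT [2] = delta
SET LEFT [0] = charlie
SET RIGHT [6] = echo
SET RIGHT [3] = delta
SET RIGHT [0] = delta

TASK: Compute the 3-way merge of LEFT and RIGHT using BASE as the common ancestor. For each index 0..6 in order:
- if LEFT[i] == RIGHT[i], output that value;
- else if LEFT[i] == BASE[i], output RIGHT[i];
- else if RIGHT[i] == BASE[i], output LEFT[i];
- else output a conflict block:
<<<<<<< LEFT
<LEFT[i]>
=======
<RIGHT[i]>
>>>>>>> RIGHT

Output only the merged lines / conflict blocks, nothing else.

Answer: charlie
echo
delta
delta
charlie
echo
<<<<<<< LEFT
bravo
=======
echo
>>>>>>> RIGHT

Derivation:
Final LEFT:  [charlie, alpha, delta, delta, charlie, echo, bravo]
Final RIGHT: [delta, echo, charlie, delta, charlie, echo, echo]
i=0: L=charlie, R=delta=BASE -> take LEFT -> charlie
i=1: L=alpha=BASE, R=echo -> take RIGHT -> echo
i=2: L=delta, R=charlie=BASE -> take LEFT -> delta
i=3: L=delta R=delta -> agree -> delta
i=4: L=charlie R=charlie -> agree -> charlie
i=5: L=echo R=echo -> agree -> echo
i=6: BASE=foxtrot L=bravo R=echo all differ -> CONFLICT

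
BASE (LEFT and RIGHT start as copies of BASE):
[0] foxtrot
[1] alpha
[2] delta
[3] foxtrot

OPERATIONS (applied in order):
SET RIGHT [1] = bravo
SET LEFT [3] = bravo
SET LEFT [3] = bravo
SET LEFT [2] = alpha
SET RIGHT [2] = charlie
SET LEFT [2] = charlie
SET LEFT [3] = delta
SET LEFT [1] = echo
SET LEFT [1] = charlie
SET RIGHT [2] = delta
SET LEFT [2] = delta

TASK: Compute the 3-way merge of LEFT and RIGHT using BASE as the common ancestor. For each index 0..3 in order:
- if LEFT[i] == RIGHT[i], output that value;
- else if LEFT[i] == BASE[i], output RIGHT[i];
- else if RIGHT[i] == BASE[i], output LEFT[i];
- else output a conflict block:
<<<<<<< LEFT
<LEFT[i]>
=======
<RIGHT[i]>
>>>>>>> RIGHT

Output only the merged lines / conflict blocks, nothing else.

Final LEFT:  [foxtrot, charlie, delta, delta]
Final RIGHT: [foxtrot, bravo, delta, foxtrot]
i=0: L=foxtrot R=foxtrot -> agree -> foxtrot
i=1: BASE=alpha L=charlie R=bravo all differ -> CONFLICT
i=2: L=delta R=delta -> agree -> delta
i=3: L=delta, R=foxtrot=BASE -> take LEFT -> delta

Answer: foxtrot
<<<<<<< LEFT
charlie
=======
bravo
>>>>>>> RIGHT
delta
delta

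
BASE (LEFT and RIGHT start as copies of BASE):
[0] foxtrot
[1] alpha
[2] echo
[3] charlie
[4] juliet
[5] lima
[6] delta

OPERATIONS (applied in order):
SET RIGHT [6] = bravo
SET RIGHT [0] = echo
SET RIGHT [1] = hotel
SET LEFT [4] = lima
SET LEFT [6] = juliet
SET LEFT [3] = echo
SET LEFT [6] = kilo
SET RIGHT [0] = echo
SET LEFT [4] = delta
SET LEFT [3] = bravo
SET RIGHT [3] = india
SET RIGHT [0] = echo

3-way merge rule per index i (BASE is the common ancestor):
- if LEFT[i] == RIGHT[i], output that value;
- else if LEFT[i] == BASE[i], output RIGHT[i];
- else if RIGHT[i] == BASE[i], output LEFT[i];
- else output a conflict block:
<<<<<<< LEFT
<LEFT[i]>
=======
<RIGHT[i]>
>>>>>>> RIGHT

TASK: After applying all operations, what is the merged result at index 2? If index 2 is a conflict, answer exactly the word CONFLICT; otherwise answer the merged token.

Final LEFT:  [foxtrot, alpha, echo, bravo, delta, lima, kilo]
Final RIGHT: [echo, hotel, echo, india, juliet, lima, bravo]
i=0: L=foxtrot=BASE, R=echo -> take RIGHT -> echo
i=1: L=alpha=BASE, R=hotel -> take RIGHT -> hotel
i=2: L=echo R=echo -> agree -> echo
i=3: BASE=charlie L=bravo R=india all differ -> CONFLICT
i=4: L=delta, R=juliet=BASE -> take LEFT -> delta
i=5: L=lima R=lima -> agree -> lima
i=6: BASE=delta L=kilo R=bravo all differ -> CONFLICT
Index 2 -> echo

Answer: echo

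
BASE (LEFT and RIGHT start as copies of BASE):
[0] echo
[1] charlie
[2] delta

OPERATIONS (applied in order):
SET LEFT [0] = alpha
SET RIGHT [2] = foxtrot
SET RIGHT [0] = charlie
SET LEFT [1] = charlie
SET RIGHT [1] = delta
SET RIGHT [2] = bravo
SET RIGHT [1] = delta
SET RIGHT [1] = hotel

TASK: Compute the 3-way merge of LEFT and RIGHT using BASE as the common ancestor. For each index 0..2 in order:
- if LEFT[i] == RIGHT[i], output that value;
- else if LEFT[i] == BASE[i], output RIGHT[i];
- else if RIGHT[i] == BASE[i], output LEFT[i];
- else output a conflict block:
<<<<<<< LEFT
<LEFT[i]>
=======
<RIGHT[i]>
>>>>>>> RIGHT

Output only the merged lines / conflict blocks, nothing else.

Final LEFT:  [alpha, charlie, delta]
Final RIGHT: [charlie, hotel, bravo]
i=0: BASE=echo L=alpha R=charlie all differ -> CONFLICT
i=1: L=charlie=BASE, R=hotel -> take RIGHT -> hotel
i=2: L=delta=BASE, R=bravo -> take RIGHT -> bravo

Answer: <<<<<<< LEFT
alpha
=======
charlie
>>>>>>> RIGHT
hotel
bravo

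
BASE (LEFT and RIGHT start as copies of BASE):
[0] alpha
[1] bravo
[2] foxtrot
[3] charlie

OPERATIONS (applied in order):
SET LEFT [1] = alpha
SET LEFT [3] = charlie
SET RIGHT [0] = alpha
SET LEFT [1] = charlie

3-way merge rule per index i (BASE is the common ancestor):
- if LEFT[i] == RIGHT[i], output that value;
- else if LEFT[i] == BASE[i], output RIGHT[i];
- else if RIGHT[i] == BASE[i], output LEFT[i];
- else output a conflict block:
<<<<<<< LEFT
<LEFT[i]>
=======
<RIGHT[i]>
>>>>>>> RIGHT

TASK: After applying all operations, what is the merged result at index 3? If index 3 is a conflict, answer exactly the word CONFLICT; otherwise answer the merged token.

Final LEFT:  [alpha, charlie, foxtrot, charlie]
Final RIGHT: [alpha, bravo, foxtrot, charlie]
i=0: L=alpha R=alpha -> agree -> alpha
i=1: L=charlie, R=bravo=BASE -> take LEFT -> charlie
i=2: L=foxtrot R=foxtrot -> agree -> foxtrot
i=3: L=charlie R=charlie -> agree -> charlie
Index 3 -> charlie

Answer: charlie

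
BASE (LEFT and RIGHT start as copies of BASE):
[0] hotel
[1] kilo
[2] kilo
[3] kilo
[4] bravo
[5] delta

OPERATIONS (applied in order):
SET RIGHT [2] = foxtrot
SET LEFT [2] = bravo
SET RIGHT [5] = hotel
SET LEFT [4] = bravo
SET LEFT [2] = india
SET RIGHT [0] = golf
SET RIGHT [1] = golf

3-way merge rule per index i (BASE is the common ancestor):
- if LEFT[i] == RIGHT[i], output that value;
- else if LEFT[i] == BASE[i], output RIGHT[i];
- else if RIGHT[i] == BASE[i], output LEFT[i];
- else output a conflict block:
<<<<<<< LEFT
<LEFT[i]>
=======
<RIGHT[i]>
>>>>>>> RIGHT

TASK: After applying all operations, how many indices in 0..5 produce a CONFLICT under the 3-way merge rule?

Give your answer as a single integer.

Final LEFT:  [hotel, kilo, india, kilo, bravo, delta]
Final RIGHT: [golf, golf, foxtrot, kilo, bravo, hotel]
i=0: L=hotel=BASE, R=golf -> take RIGHT -> golf
i=1: L=kilo=BASE, R=golf -> take RIGHT -> golf
i=2: BASE=kilo L=india R=foxtrot all differ -> CONFLICT
i=3: L=kilo R=kilo -> agree -> kilo
i=4: L=bravo R=bravo -> agree -> bravo
i=5: L=delta=BASE, R=hotel -> take RIGHT -> hotel
Conflict count: 1

Answer: 1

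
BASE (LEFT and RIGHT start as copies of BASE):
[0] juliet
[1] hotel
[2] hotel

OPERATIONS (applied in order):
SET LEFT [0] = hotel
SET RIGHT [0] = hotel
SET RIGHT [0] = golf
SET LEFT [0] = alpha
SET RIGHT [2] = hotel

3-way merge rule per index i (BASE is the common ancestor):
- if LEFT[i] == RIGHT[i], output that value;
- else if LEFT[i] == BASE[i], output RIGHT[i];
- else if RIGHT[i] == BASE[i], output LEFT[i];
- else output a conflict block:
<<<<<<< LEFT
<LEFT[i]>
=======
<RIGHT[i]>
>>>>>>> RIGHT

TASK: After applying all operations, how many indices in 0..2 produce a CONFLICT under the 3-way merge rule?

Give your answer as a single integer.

Answer: 1

Derivation:
Final LEFT:  [alpha, hotel, hotel]
Final RIGHT: [golf, hotel, hotel]
i=0: BASE=juliet L=alpha R=golf all differ -> CONFLICT
i=1: L=hotel R=hotel -> agree -> hotel
i=2: L=hotel R=hotel -> agree -> hotel
Conflict count: 1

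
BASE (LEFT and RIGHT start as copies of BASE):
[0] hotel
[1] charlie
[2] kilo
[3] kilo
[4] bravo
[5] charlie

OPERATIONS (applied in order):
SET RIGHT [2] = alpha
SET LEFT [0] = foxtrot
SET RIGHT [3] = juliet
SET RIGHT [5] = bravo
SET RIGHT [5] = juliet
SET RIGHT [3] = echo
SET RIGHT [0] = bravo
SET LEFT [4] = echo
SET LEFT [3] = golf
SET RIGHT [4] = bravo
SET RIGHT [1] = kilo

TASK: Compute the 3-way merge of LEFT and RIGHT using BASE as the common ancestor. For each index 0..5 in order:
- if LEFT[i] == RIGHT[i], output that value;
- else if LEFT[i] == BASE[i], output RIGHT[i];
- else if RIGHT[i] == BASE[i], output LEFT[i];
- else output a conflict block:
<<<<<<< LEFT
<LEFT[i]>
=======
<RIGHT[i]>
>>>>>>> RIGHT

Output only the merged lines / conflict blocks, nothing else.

Final LEFT:  [foxtrot, charlie, kilo, golf, echo, charlie]
Final RIGHT: [bravo, kilo, alpha, echo, bravo, juliet]
i=0: BASE=hotel L=foxtrot R=bravo all differ -> CONFLICT
i=1: L=charlie=BASE, R=kilo -> take RIGHT -> kilo
i=2: L=kilo=BASE, R=alpha -> take RIGHT -> alpha
i=3: BASE=kilo L=golf R=echo all differ -> CONFLICT
i=4: L=echo, R=bravo=BASE -> take LEFT -> echo
i=5: L=charlie=BASE, R=juliet -> take RIGHT -> juliet

Answer: <<<<<<< LEFT
foxtrot
=======
bravo
>>>>>>> RIGHT
kilo
alpha
<<<<<<< LEFT
golf
=======
echo
>>>>>>> RIGHT
echo
juliet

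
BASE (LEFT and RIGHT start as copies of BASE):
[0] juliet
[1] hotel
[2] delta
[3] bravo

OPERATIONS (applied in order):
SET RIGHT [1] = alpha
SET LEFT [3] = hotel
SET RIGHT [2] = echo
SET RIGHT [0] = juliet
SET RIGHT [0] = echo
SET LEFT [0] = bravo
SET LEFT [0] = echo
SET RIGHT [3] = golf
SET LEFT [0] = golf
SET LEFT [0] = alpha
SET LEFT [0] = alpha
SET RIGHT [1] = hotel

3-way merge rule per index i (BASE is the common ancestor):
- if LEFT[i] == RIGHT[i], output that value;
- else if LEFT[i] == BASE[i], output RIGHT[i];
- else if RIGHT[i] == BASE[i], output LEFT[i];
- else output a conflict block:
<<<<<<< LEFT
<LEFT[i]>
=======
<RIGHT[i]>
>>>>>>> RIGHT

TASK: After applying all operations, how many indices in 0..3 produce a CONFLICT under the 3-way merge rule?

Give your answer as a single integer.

Answer: 2

Derivation:
Final LEFT:  [alpha, hotel, delta, hotel]
Final RIGHT: [echo, hotel, echo, golf]
i=0: BASE=juliet L=alpha R=echo all differ -> CONFLICT
i=1: L=hotel R=hotel -> agree -> hotel
i=2: L=delta=BASE, R=echo -> take RIGHT -> echo
i=3: BASE=bravo L=hotel R=golf all differ -> CONFLICT
Conflict count: 2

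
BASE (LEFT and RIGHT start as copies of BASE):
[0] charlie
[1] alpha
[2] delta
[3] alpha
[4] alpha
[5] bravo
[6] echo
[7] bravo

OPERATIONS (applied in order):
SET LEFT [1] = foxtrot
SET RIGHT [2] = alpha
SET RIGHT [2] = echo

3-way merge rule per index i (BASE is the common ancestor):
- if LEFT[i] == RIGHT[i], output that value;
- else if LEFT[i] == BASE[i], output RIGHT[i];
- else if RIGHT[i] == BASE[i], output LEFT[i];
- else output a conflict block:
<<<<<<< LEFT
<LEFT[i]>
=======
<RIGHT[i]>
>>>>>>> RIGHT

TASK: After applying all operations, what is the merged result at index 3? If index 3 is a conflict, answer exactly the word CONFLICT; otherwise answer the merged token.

Answer: alpha

Derivation:
Final LEFT:  [charlie, foxtrot, delta, alpha, alpha, bravo, echo, bravo]
Final RIGHT: [charlie, alpha, echo, alpha, alpha, bravo, echo, bravo]
i=0: L=charlie R=charlie -> agree -> charlie
i=1: L=foxtrot, R=alpha=BASE -> take LEFT -> foxtrot
i=2: L=delta=BASE, R=echo -> take RIGHT -> echo
i=3: L=alpha R=alpha -> agree -> alpha
i=4: L=alpha R=alpha -> agree -> alpha
i=5: L=bravo R=bravo -> agree -> bravo
i=6: L=echo R=echo -> agree -> echo
i=7: L=bravo R=bravo -> agree -> bravo
Index 3 -> alpha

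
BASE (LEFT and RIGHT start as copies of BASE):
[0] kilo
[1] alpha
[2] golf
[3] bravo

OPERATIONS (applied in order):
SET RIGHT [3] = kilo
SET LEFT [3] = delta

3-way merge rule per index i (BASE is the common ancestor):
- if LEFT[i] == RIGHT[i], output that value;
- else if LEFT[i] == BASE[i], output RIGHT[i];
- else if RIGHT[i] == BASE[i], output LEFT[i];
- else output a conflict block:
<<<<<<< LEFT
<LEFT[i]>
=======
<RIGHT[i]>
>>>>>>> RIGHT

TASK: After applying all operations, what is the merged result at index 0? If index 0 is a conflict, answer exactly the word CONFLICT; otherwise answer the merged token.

Answer: kilo

Derivation:
Final LEFT:  [kilo, alpha, golf, delta]
Final RIGHT: [kilo, alpha, golf, kilo]
i=0: L=kilo R=kilo -> agree -> kilo
i=1: L=alpha R=alpha -> agree -> alpha
i=2: L=golf R=golf -> agree -> golf
i=3: BASE=bravo L=delta R=kilo all differ -> CONFLICT
Index 0 -> kilo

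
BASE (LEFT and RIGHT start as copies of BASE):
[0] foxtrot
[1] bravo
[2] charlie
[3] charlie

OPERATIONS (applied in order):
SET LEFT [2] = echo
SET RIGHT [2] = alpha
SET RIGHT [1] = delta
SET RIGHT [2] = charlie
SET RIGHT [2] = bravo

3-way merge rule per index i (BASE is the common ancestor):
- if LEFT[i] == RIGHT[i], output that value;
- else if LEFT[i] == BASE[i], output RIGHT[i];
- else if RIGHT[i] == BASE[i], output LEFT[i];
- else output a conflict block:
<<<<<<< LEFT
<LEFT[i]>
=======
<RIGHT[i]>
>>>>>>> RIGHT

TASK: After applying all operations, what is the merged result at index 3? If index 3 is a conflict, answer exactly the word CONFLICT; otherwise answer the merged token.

Final LEFT:  [foxtrot, bravo, echo, charlie]
Final RIGHT: [foxtrot, delta, bravo, charlie]
i=0: L=foxtrot R=foxtrot -> agree -> foxtrot
i=1: L=bravo=BASE, R=delta -> take RIGHT -> delta
i=2: BASE=charlie L=echo R=bravo all differ -> CONFLICT
i=3: L=charlie R=charlie -> agree -> charlie
Index 3 -> charlie

Answer: charlie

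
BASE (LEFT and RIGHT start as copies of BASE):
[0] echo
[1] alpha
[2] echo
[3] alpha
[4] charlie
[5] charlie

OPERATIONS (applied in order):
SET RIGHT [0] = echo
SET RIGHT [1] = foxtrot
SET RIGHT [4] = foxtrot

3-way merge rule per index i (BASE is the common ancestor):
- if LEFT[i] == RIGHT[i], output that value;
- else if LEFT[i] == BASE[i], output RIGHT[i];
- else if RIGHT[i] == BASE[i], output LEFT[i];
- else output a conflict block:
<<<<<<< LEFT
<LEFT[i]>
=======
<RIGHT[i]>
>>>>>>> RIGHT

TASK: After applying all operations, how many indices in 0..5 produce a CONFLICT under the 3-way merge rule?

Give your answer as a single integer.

Answer: 0

Derivation:
Final LEFT:  [echo, alpha, echo, alpha, charlie, charlie]
Final RIGHT: [echo, foxtrot, echo, alpha, foxtrot, charlie]
i=0: L=echo R=echo -> agree -> echo
i=1: L=alpha=BASE, R=foxtrot -> take RIGHT -> foxtrot
i=2: L=echo R=echo -> agree -> echo
i=3: L=alpha R=alpha -> agree -> alpha
i=4: L=charlie=BASE, R=foxtrot -> take RIGHT -> foxtrot
i=5: L=charlie R=charlie -> agree -> charlie
Conflict count: 0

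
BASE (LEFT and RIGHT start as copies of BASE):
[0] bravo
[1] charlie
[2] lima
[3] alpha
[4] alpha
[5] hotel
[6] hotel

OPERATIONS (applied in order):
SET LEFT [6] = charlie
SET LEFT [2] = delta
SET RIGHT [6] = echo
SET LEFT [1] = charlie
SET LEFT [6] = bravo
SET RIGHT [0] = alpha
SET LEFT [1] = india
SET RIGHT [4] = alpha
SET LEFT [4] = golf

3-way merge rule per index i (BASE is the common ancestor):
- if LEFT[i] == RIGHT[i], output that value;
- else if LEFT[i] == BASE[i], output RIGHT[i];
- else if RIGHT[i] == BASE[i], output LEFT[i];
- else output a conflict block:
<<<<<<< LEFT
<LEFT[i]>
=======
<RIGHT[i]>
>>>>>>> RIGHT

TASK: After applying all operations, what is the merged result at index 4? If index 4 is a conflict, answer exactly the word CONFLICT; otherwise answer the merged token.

Final LEFT:  [bravo, india, delta, alpha, golf, hotel, bravo]
Final RIGHT: [alpha, charlie, lima, alpha, alpha, hotel, echo]
i=0: L=bravo=BASE, R=alpha -> take RIGHT -> alpha
i=1: L=india, R=charlie=BASE -> take LEFT -> india
i=2: L=delta, R=lima=BASE -> take LEFT -> delta
i=3: L=alpha R=alpha -> agree -> alpha
i=4: L=golf, R=alpha=BASE -> take LEFT -> golf
i=5: L=hotel R=hotel -> agree -> hotel
i=6: BASE=hotel L=bravo R=echo all differ -> CONFLICT
Index 4 -> golf

Answer: golf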